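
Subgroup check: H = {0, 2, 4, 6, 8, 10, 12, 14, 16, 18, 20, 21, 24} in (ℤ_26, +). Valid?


Subgroup test for H = {0, 2, 4, 6, 8, 10, 12, 14, 16, 18, 20, 21, 24} in (ℤ_26, +):
(1) 0 ∈ H? Yes
(2) Closure: for all a,b ∈ H, (a+b) mod 26 ∈ H? No  [counterexample: 2 + 20 = 22 ∉ H]
(3) Inverses: for all a ∈ H, -a mod 26 ∈ H? No

No, H is not a subgroup of ℤ_26


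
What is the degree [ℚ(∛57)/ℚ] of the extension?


∛57 has minimal polynomial x³ - 57 (irreducible over ℚ since 57 is not a perfect cube)

[ℚ(∛57)/ℚ] = 3


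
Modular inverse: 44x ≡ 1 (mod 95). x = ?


Use the extended Euclidean algorithm to write 1 = 44·s + 95·t; then s mod 95 is the inverse.
Euclidean algorithm:
  44 = 0·95 + 44
  95 = 2·44 + 7
  44 = 6·7 + 2
  7 = 3·2 + 1
  2 = 2·1 + 0
gcd(44,95) = 1
Back-substitution gives: 44·(-41) + 95·(19) = 1
So 44⁻¹ ≡ -41 ≡ 54 (mod 95)
Check: 44 × 54 = 2376 ≡ 1 (mod 95) ✓

44⁻¹ ≡ 54 (mod 95)


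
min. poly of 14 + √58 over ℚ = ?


Let α = 14 + √58. Then α - 14 = √58, so (α - 14)² = 58, giving α² - 28α + 138 = 0. Degree 2 and α ∉ ℚ, so this is the minimal polynomial.

Minimal polynomial: x² - 28x + 138


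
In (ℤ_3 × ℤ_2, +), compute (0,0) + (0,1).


Operation: componentwise addition mod (3, 2)
(0,0) + (0,1) = ((a₁+b₁) mod 3, (a₂+b₂) mod 2) with a = (0,0), b = (0,1)

(0,0) + (0,1) = (0,1)


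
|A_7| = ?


|A_n| = n!/2 (even permutations)
|A_7| = 7!/2 = 5040/2 = 2520

|A_7| = 2520


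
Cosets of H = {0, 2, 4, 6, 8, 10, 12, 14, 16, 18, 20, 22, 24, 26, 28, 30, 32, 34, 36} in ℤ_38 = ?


H = {0, 2, 4, 6, 8, 10, 12, 14, 16, 18, 20, 22, 24, 26, 28, 30, 32, 34, 36}, |H| = 19
Number of cosets = |G|/|H| = 38/19 = 2
0 + H = {0, 2, 4, 6, 8, 10, 12, 14, 16, 18, 20, 22, 24, 26, 28, 30, 32, 34, 36}
1 + H = {1, 3, 5, 7, 9, 11, 13, 15, 17, 19, 21, 23, 25, 27, 29, 31, 33, 35, 37}

Cosets: 0+H={0,2,4,6,8,10,12,14,16,18,20,22,24,26,28,30,32,34,36}; 1+H={1,3,5,7,9,11,13,15,17,19,21,23,25,27,29,31,33,35,37}


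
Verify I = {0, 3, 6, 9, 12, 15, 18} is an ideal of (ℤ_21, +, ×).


Check ideal conditions for I = {0, 3, 6, 9, 12, 15, 18} in ℤ_21:
(1) I is an additive subgroup? Yes
(2) For r ∈ ℤ_21 and a ∈ I: r·a ∈ I? Yes

Yes, I is an ideal of ℤ_21


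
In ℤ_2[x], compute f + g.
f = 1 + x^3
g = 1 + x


Add coefficients mod 2:
x^0: 1 + 1 = 0 (mod 2)
x^1: 0 + 1 = 1 (mod 2)
x^2: 0 + 0 = 0 (mod 2)
x^3: 1 + 0 = 1 (mod 2)
Result: x + x^3

f + g = x + x^3


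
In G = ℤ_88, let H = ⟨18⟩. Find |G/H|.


|⟨18⟩| = n / gcd(18, 88) = 88 / 2 = 44
H is normal (ℤ_88 is abelian).
|G/H| = |G| / |H| = 88 / 44 = 2

|G/H| = 2


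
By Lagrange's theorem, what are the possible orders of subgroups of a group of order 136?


Lagrange's theorem: |H| divides |G|
|G| = 136
Divisors of 136: 1, 2, 4, 8, 17, 34, 68, 136

Possible subgroup orders: {1, 2, 4, 8, 17, 34, 68, 136}


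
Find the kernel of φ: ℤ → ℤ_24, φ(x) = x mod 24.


Kernel = preimage of identity
ker(φ) = {x ∈ ℤ : x ≡ 0 (mod 24)} = 24ℤ = {0, ±24, ±48, ...}

ker(φ) = 24ℤ


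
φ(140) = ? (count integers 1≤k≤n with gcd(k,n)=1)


Factor n: 140 = 2^2 × 5 × 7
φ(n) = n · ∏(1 - 1/p) over distinct primes p | n
φ(140) = 140 · (1 - 1/2) · (1 - 1/5) · (1 - 1/7) = 48

φ(140) = 48


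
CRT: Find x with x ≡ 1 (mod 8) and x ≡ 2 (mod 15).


m₁ = 8, m₂ = 15, gcd = 1, so CRT applies. M = m₁·m₂ = 120
Let M₁ = M/m₁ = 15, M₂ = M/m₂ = 8
Find y₁ ≡ M₁⁻¹ (mod m₁): 15⁻¹ ≡ 7 (mod 8)
Find y₂ ≡ M₂⁻¹ (mod m₂): 8⁻¹ ≡ 2 (mod 15)
x = a₁·M₁·y₁ + a₂·M₂·y₂ = 1·15·7 + 2·8·2 = 137
Reduce mod 120: x ≡ 17
Check: 17 mod 8 = 1 ✓, 17 mod 15 = 2 ✓

x ≡ 17 (mod 120)


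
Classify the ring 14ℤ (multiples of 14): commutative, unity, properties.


14ℤ is a commutative ring under +,× but has no multiplicative identity (1 ∉ 14ℤ); it has no zero divisors, but without unity it is not an integral domain
Commutative: Yes
Integral domain: No
Has unity: No

14ℤ (multiples of 14): Commutative=Yes, Unity=No


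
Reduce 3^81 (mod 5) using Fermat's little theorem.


Fermat's little theorem: if p is prime and gcd(a,p)=1, then a^(p-1) ≡ 1 (mod p)
p = 5 is prime, gcd(3,5) = 1
Reduce exponent: 81 mod 4 = 1
So 3^81 ≡ 3^1 (mod 5)
3^1 mod 5 = 3

3^81 ≡ 3 (mod 5)


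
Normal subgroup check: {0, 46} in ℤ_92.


H = {0, 46} in ℤ_92
ℤ_92 is abelian; every subgroup of an abelian group is normal

Yes, normal subgroup


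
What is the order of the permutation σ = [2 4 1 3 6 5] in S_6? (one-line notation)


Cycle decomposition: (1 2 4 3) (5 6)
Cycle lengths: 4, 2
Order = lcm(4, 2) = 4

ord(σ) = 4


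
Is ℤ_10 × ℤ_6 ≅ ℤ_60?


Comparing ℤ_10 × ℤ_6 and ℤ_60:
gcd(10,6) = 2 ≠ 1. Max element order in ℤ_10×ℤ_6 is lcm(10,6) = 30 < 60, so it has no element of order 60

No, ℤ_10 × ℤ_6 ≇ ℤ_60


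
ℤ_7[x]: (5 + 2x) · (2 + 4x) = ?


Expand and collect like terms; reduce coefficients mod 7:
x^0: 5·2 = 10 ≡ 3 (mod 7)
x^1: 5·4 + 2·2 = 24 ≡ 3 (mod 7)
x^2: 2·4 = 8 ≡ 1 (mod 7)
Result: 3 + 3x + x^2

f · g = 3 + 3x + x^2


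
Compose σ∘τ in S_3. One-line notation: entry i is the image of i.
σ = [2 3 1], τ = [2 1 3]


σ∘τ: apply τ first, then σ
1 →τ 2 →σ 3
2 →τ 1 →σ 2
3 →τ 3 →σ 1

σ∘τ = [3 2 1]


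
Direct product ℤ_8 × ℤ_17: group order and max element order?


|ℤ_8 × ℤ_17| = 8 × 17 = 136
Max element order = lcm(8,17) = 136
Cyclic? Yes (gcd=1)

|ℤ_8×ℤ_17| = 136, max element order = 136


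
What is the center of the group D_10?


Z(G) = {g ∈ G | gx = xg for all x ∈ G}
For even n, Z(D_n) = {e, r^(n/2)}: the 180° rotation r^5 commutes with every reflection and rotation

Z(D_10) = {e, r^5}


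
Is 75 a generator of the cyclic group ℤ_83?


g generates ℤ_n iff gcd(g, n) = 1
gcd(75, 83) = 1
Since gcd = 1, 75 is a generator.

Yes, 75 generates ℤ_83


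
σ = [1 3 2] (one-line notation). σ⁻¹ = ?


To find σ⁻¹, swap domain and range:
σ(1) = 1 → σ⁻¹(1) = 1
σ(2) = 3 → σ⁻¹(3) = 2
σ(3) = 2 → σ⁻¹(2) = 3

σ⁻¹ = [1 3 2]


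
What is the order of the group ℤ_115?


ℤ_n has n elements.

|ℤ_115| = 115


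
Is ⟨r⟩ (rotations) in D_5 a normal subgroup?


H = ⟨r⟩ (rotations) in D_5
The rotation subgroup ⟨r⟩ has index 2 in D_5, so it is normal

Yes, normal subgroup


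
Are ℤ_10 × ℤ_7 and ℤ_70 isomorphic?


Comparing ℤ_10 × ℤ_7 and ℤ_70:
gcd(10,7) = 1, so ℤ_10 × ℤ_7 ≅ ℤ_70 (CRT)

Yes, ℤ_10 × ℤ_7 ≅ ℤ_70


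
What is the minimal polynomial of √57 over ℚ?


√57 satisfies x² - 57 = 0, irreducible over ℚ since 57 is squarefree

Minimal polynomial: x² - 57


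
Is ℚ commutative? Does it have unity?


ℚ is a field: commutative, has unity, every nonzero element is a unit (hence an integral domain)
Commutative: Yes
Integral domain: Yes
Has unity: Yes

ℚ: Commutative=Yes, Unity=Yes


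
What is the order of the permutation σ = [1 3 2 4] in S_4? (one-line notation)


Cycle decomposition: (2 3)
Cycle lengths: 2
Order = lcm(2) = 2

ord(σ) = 2


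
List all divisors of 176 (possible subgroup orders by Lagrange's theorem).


Lagrange's theorem: |H| divides |G|
|G| = 176
Divisors of 176: 1, 2, 4, 8, 11, 16, 22, 44, 88, 176

Possible subgroup orders: {1, 2, 4, 8, 11, 16, 22, 44, 88, 176}


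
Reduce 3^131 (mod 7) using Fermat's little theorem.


Fermat's little theorem: if p is prime and gcd(a,p)=1, then a^(p-1) ≡ 1 (mod p)
p = 7 is prime, gcd(3,7) = 1
Reduce exponent: 131 mod 6 = 5
So 3^131 ≡ 3^5 (mod 7)
3^5 mod 7 = 5

3^131 ≡ 5 (mod 7)


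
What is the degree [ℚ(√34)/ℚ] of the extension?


√34 has minimal polynomial x² - 34 (irreducible over ℚ since 34 is squarefree)

[ℚ(√34)/ℚ] = 2


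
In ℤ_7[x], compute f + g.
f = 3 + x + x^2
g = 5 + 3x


Add coefficients mod 7:
x^0: 3 + 5 = 1 (mod 7)
x^1: 1 + 3 = 4 (mod 7)
x^2: 1 + 0 = 1 (mod 7)
Result: 1 + 4x + x^2

f + g = 1 + 4x + x^2


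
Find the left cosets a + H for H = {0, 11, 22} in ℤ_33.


H = {0, 11, 22}, |H| = 3
Number of cosets = |G|/|H| = 33/3 = 11
0 + H = {0, 11, 22}
1 + H = {1, 12, 23}
2 + H = {2, 13, 24}
3 + H = {3, 14, 25}
4 + H = {4, 15, 26}
5 + H = {5, 16, 27}
6 + H = {6, 17, 28}
7 + H = {7, 18, 29}
8 + H = {8, 19, 30}
9 + H = {9, 20, 31}
10 + H = {10, 21, 32}

Cosets: 0+H={0,11,22}; 1+H={1,12,23}; 2+H={2,13,24}; 3+H={3,14,25}; 4+H={4,15,26}; 5+H={5,16,27}; 6+H={6,17,28}; 7+H={7,18,29}; 8+H={8,19,30}; 9+H={9,20,31}; 10+H={10,21,32}


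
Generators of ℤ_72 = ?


g generates ℤ_n iff gcd(g,n) = 1
Prime factors of 72: 2, 3
Generators are g ∈ {1,...,71} not divisible by any of these primes.
Generators: {1, 5, 7, 11, 13, 17, 19, 23, 25, 29, 31, 35, 37, 41, 43, 47, 49, 53, 55, 59, 61, 65, 67, 71}
Number of generators = φ(72) = 24

Generators of ℤ_72 = {1, 5, 7, 11, 13, 17, 19, 23, 25, 29, 31, 35, 37, 41, 43, 47, 49, 53, 55, 59, 61, 65, 67, 71}


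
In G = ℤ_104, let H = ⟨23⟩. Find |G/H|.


|⟨23⟩| = n / gcd(23, 104) = 104 / 1 = 104
H is normal (ℤ_104 is abelian).
|G/H| = |G| / |H| = 104 / 104 = 1

|G/H| = 1


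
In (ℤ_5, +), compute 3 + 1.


Operation: addition mod 5
3 + 1 = (a + b) mod 5 with a = 3, b = 1

3 + 1 = 4


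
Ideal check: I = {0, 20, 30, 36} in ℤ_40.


Check ideal conditions for I = {0, 20, 30, 36} in ℤ_40:
(1) I is an additive subgroup? No
(2) For r ∈ ℤ_40 and a ∈ I: r·a ∈ I? No  [counterexample: r=2, a=36, r·a mod 40 = 32 ∉ I]

No, I is not an ideal of ℤ_40


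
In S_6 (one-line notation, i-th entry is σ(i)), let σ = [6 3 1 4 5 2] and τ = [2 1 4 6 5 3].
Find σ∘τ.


σ∘τ: apply τ first, then σ
1 →τ 2 →σ 3
2 →τ 1 →σ 6
3 →τ 4 →σ 4
4 →τ 6 →σ 2
5 →τ 5 →σ 5
6 →τ 3 →σ 1

σ∘τ = [3 6 4 2 5 1]


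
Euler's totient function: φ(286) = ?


Factor n: 286 = 2 × 11 × 13
φ(n) = n · ∏(1 - 1/p) over distinct primes p | n
φ(286) = 286 · (1 - 1/2) · (1 - 1/11) · (1 - 1/13) = 120

φ(286) = 120


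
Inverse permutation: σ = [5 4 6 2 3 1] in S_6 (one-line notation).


To find σ⁻¹, swap domain and range:
σ(1) = 5 → σ⁻¹(5) = 1
σ(2) = 4 → σ⁻¹(4) = 2
σ(3) = 6 → σ⁻¹(6) = 3
σ(4) = 2 → σ⁻¹(2) = 4
σ(5) = 3 → σ⁻¹(3) = 5
σ(6) = 1 → σ⁻¹(1) = 6

σ⁻¹ = [6 4 5 2 1 3]


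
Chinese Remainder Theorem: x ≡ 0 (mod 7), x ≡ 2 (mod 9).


m₁ = 7, m₂ = 9, gcd = 1, so CRT applies. M = m₁·m₂ = 63
Let M₁ = M/m₁ = 9, M₂ = M/m₂ = 7
Find y₁ ≡ M₁⁻¹ (mod m₁): 9⁻¹ ≡ 4 (mod 7)
Find y₂ ≡ M₂⁻¹ (mod m₂): 7⁻¹ ≡ 4 (mod 9)
x = a₁·M₁·y₁ + a₂·M₂·y₂ = 0·9·4 + 2·7·4 = 56
Reduce mod 63: x ≡ 56
Check: 56 mod 7 = 0 ✓, 56 mod 9 = 2 ✓

x ≡ 56 (mod 63)


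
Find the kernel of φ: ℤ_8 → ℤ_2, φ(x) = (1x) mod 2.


Kernel = preimage of identity
ker(φ) = {x ∈ ℤ_8 : 1x ≡ 0 (mod 2)}. Since 2 | 8, φ is well-defined. The kernel is the cyclic subgroup ⟨2⟩ of ℤ_8 (order 4), i.e. {0, 2, 4, 6}

ker(φ) = {0, 2, 4, 6}


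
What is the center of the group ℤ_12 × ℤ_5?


Z(G) = {g ∈ G | gx = xg for all x ∈ G}
Direct product of abelian groups is abelian, so Z(G) = G

Z(ℤ_12 × ℤ_5) = ℤ_12 × ℤ_5


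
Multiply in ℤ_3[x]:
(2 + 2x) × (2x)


Expand and collect like terms; reduce coefficients mod 3:
x^0: 2·0 = 0 ≡ 0 (mod 3)
x^1: 2·2 + 2·0 = 4 ≡ 1 (mod 3)
x^2: 2·2 = 4 ≡ 1 (mod 3)
Result: x + x^2

f · g = x + x^2


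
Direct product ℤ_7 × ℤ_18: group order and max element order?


|ℤ_7 × ℤ_18| = 7 × 18 = 126
Max element order = lcm(7,18) = 126
Cyclic? Yes (gcd=1)

|ℤ_7×ℤ_18| = 126, max element order = 126


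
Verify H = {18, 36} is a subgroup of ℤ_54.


Subgroup test for H = {18, 36} in (ℤ_54, +):
(1) 0 ∈ H? No
(2) Closure: for all a,b ∈ H, (a+b) mod 54 ∈ H? No  [counterexample: 18 + 36 = 0 ∉ H]
(3) Inverses: for all a ∈ H, -a mod 54 ∈ H? Yes

No, H is not a subgroup of ℤ_54


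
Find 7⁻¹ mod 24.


Use the extended Euclidean algorithm to write 1 = 7·s + 24·t; then s mod 24 is the inverse.
Euclidean algorithm:
  7 = 0·24 + 7
  24 = 3·7 + 3
  7 = 2·3 + 1
  3 = 3·1 + 0
gcd(7,24) = 1
Back-substitution gives: 7·(7) + 24·(-2) = 1
So 7⁻¹ ≡ 7 ≡ 7 (mod 24)
Check: 7 × 7 = 49 ≡ 1 (mod 24) ✓

7⁻¹ ≡ 7 (mod 24)


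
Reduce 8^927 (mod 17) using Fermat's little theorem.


Fermat's little theorem: if p is prime and gcd(a,p)=1, then a^(p-1) ≡ 1 (mod p)
p = 17 is prime, gcd(8,17) = 1
Reduce exponent: 927 mod 16 = 15
So 8^927 ≡ 8^15 (mod 17)
8^15 mod 17 = 15

8^927 ≡ 15 (mod 17)


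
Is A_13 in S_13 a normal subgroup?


H = A_13 in S_13
A_13 has index 2 in S_13, and every subgroup of index 2 is normal

Yes, normal subgroup


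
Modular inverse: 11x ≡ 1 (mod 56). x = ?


Use the extended Euclidean algorithm to write 1 = 11·s + 56·t; then s mod 56 is the inverse.
Euclidean algorithm:
  11 = 0·56 + 11
  56 = 5·11 + 1
  11 = 11·1 + 0
gcd(11,56) = 1
Back-substitution gives: 11·(-5) + 56·(1) = 1
So 11⁻¹ ≡ -5 ≡ 51 (mod 56)
Check: 11 × 51 = 561 ≡ 1 (mod 56) ✓

11⁻¹ ≡ 51 (mod 56)


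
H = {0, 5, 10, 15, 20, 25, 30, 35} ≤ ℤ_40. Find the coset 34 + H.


34 + H = {34 + h (mod 40) : h ∈ H}
34+0=34, 34+5=39, 34+10=4, 34+15=9, 34+20=14, 34+25=19, 34+30=24, 34+35=29
34 + H = {4, 9, 14, 19, 24, 29, 34, 39} = 4 + H

34 + H = {4, 9, 14, 19, 24, 29, 34, 39}


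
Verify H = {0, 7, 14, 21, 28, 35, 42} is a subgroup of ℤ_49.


Subgroup test for H = {0, 7, 14, 21, 28, 35, 42} in (ℤ_49, +):
(1) 0 ∈ H? Yes
(2) Closure: for all a,b ∈ H, (a+b) mod 49 ∈ H? Yes
(3) Inverses: for all a ∈ H, -a mod 49 ∈ H? Yes

Yes, H is a subgroup of ℤ_49


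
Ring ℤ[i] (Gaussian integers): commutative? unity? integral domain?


ℤ[i] is a commutative integral domain with unity 1 (in fact a Euclidean domain)
Commutative: Yes
Integral domain: Yes
Has unity: Yes

ℤ[i] (Gaussian integers): Commutative=Yes, Unity=Yes


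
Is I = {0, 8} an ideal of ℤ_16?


Check ideal conditions for I = {0, 8} in ℤ_16:
(1) I is an additive subgroup? Yes
(2) For r ∈ ℤ_16 and a ∈ I: r·a ∈ I? Yes

Yes, I is an ideal of ℤ_16


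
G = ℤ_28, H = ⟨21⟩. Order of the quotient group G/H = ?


|⟨21⟩| = n / gcd(21, 28) = 28 / 7 = 4
H is normal (ℤ_28 is abelian).
|G/H| = |G| / |H| = 28 / 4 = 7

|G/H| = 7


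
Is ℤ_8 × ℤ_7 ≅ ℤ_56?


Comparing ℤ_8 × ℤ_7 and ℤ_56:
gcd(8,7) = 1, so ℤ_8 × ℤ_7 ≅ ℤ_56 (CRT)

Yes, ℤ_8 × ℤ_7 ≅ ℤ_56


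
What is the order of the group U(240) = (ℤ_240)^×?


U(n) is the group of units mod n; |U(n)| = φ(n)
|U(240)| = φ(240) = 64

|U(240) = (ℤ_240)^×| = 64


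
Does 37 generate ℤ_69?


g generates ℤ_n iff gcd(g, n) = 1
gcd(37, 69) = 1
Since gcd = 1, 37 is a generator.

Yes, 37 generates ℤ_69


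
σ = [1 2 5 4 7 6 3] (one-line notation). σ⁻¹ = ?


To find σ⁻¹, swap domain and range:
σ(1) = 1 → σ⁻¹(1) = 1
σ(2) = 2 → σ⁻¹(2) = 2
σ(3) = 5 → σ⁻¹(5) = 3
σ(4) = 4 → σ⁻¹(4) = 4
σ(5) = 7 → σ⁻¹(7) = 5
σ(6) = 6 → σ⁻¹(6) = 6
σ(7) = 3 → σ⁻¹(3) = 7

σ⁻¹ = [1 2 7 4 3 6 5]


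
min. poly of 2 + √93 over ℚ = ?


Let α = 2 + √93. Then α - 2 = √93, so (α - 2)² = 93, giving α² - 4α - 89 = 0. Degree 2 and α ∉ ℚ, so this is the minimal polynomial.

Minimal polynomial: x² - 4x - 89


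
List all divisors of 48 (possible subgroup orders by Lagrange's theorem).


Lagrange's theorem: |H| divides |G|
|G| = 48
Divisors of 48: 1, 2, 3, 4, 6, 8, 12, 16, 24, 48

Possible subgroup orders: {1, 2, 3, 4, 6, 8, 12, 16, 24, 48}


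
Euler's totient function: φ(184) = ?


Factor n: 184 = 2^3 × 23
φ(n) = n · ∏(1 - 1/p) over distinct primes p | n
φ(184) = 184 · (1 - 1/2) · (1 - 1/23) = 88

φ(184) = 88


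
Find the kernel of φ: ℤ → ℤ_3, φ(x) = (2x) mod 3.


Kernel = preimage of identity
ker(φ) = {x ∈ ℤ : 2x ≡ 0 (mod 3)}. gcd(2,3) = 1, so 2x ≡ 0 (mod 3) ⟺ x ≡ 0 (mod 3/1 = 3). Hence ker(φ) = 3ℤ

ker(φ) = 3ℤ


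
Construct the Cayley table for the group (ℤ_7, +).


Elements: {0, 1, 2, 3, 4, 5, 6}
Operation: addition mod 7
Entry (a, b) = (a + b) mod 7

Cayley table:
  | 0 | 1 | 2 | 3 | 4 | 5 | 6
0 | 0 | 1 | 2 | 3 | 4 | 5 | 6
1 | 1 | 2 | 3 | 4 | 5 | 6 | 0
2 | 2 | 3 | 4 | 5 | 6 | 0 | 1
3 | 3 | 4 | 5 | 6 | 0 | 1 | 2
4 | 4 | 5 | 6 | 0 | 1 | 2 | 3
5 | 5 | 6 | 0 | 1 | 2 | 3 | 4
6 | 6 | 0 | 1 | 2 | 3 | 4 | 5


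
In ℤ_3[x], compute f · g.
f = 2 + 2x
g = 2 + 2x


Expand and collect like terms; reduce coefficients mod 3:
x^0: 2·2 = 4 ≡ 1 (mod 3)
x^1: 2·2 + 2·2 = 8 ≡ 2 (mod 3)
x^2: 2·2 = 4 ≡ 1 (mod 3)
Result: 1 + 2x + x^2

f · g = 1 + 2x + x^2


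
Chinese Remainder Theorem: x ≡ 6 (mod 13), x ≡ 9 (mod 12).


m₁ = 13, m₂ = 12, gcd = 1, so CRT applies. M = m₁·m₂ = 156
Let M₁ = M/m₁ = 12, M₂ = M/m₂ = 13
Find y₁ ≡ M₁⁻¹ (mod m₁): 12⁻¹ ≡ 12 (mod 13)
Find y₂ ≡ M₂⁻¹ (mod m₂): 13⁻¹ ≡ 1 (mod 12)
x = a₁·M₁·y₁ + a₂·M₂·y₂ = 6·12·12 + 9·13·1 = 981
Reduce mod 156: x ≡ 45
Check: 45 mod 13 = 6 ✓, 45 mod 12 = 9 ✓

x ≡ 45 (mod 156)


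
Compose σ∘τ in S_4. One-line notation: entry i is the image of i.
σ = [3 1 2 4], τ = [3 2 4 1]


σ∘τ: apply τ first, then σ
1 →τ 3 →σ 2
2 →τ 2 →σ 1
3 →τ 4 →σ 4
4 →τ 1 →σ 3

σ∘τ = [2 1 4 3]


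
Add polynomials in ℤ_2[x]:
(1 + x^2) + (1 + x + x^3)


Add coefficients mod 2:
x^0: 1 + 1 = 0 (mod 2)
x^1: 0 + 1 = 1 (mod 2)
x^2: 1 + 0 = 1 (mod 2)
x^3: 0 + 1 = 1 (mod 2)
Result: x + x^2 + x^3

f + g = x + x^2 + x^3


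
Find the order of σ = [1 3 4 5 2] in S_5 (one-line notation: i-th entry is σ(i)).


Cycle decomposition: (2 3 4 5)
Cycle lengths: 4
Order = lcm(4) = 4

ord(σ) = 4


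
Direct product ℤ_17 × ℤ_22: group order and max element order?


|ℤ_17 × ℤ_22| = 17 × 22 = 374
Max element order = lcm(17,22) = 374
Cyclic? Yes (gcd=1)

|ℤ_17×ℤ_22| = 374, max element order = 374


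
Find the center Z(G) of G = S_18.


Z(G) = {g ∈ G | gx = xg for all x ∈ G}
S_n is non-abelian for n ≥ 3; Z(S_18) is trivial

Z(S_18) = {e}


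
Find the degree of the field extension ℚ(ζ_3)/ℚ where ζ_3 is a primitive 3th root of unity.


[ℚ(ζ_n):ℚ] = deg Φ_n(x) = φ(n). Here φ(3) = 2

[ℚ(ζ_3)/ℚ where ζ_3 is a primitive 3th root of unity] = 2


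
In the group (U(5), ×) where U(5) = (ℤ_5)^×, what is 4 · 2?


Operation: multiplication mod 5
4 · 2 = (a × b) mod 5 with a = 4, b = 2

4 · 2 = 3


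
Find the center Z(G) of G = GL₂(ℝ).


Z(G) = {g ∈ G | gx = xg for all x ∈ G}
Only scalar multiples of the identity commute with all invertible matrices

Z(GL₂(ℝ)) = {aI : a ∈ ℝ, a ≠ 0}


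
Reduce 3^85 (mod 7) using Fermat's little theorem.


Fermat's little theorem: if p is prime and gcd(a,p)=1, then a^(p-1) ≡ 1 (mod p)
p = 7 is prime, gcd(3,7) = 1
Reduce exponent: 85 mod 6 = 1
So 3^85 ≡ 3^1 (mod 7)
3^1 mod 7 = 3

3^85 ≡ 3 (mod 7)


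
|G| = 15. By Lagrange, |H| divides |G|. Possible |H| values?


Lagrange's theorem: |H| divides |G|
|G| = 15
Divisors of 15: 1, 3, 5, 15

Possible subgroup orders: {1, 3, 5, 15}


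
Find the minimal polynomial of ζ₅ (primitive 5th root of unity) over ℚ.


ζ₅ is a root of Φ₅(x) = x⁴ + x³ + x² + x + 1, irreducible over ℚ

Minimal polynomial: x⁴ + x³ + x² + x + 1


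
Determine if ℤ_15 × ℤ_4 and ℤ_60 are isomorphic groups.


Comparing ℤ_15 × ℤ_4 and ℤ_60:
gcd(15,4) = 1, so ℤ_15 × ℤ_4 ≅ ℤ_60 (CRT)

Yes, ℤ_15 × ℤ_4 ≅ ℤ_60


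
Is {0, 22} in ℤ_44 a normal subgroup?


H = {0, 22} in ℤ_44
ℤ_44 is abelian; every subgroup of an abelian group is normal

Yes, normal subgroup


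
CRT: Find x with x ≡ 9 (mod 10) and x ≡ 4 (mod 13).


m₁ = 10, m₂ = 13, gcd = 1, so CRT applies. M = m₁·m₂ = 130
Let M₁ = M/m₁ = 13, M₂ = M/m₂ = 10
Find y₁ ≡ M₁⁻¹ (mod m₁): 13⁻¹ ≡ 7 (mod 10)
Find y₂ ≡ M₂⁻¹ (mod m₂): 10⁻¹ ≡ 4 (mod 13)
x = a₁·M₁·y₁ + a₂·M₂·y₂ = 9·13·7 + 4·10·4 = 979
Reduce mod 130: x ≡ 69
Check: 69 mod 10 = 9 ✓, 69 mod 13 = 4 ✓

x ≡ 69 (mod 130)


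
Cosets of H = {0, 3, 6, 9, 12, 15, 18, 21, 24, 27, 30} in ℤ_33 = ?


H = {0, 3, 6, 9, 12, 15, 18, 21, 24, 27, 30}, |H| = 11
Number of cosets = |G|/|H| = 33/11 = 3
0 + H = {0, 3, 6, 9, 12, 15, 18, 21, 24, 27, 30}
1 + H = {1, 4, 7, 10, 13, 16, 19, 22, 25, 28, 31}
2 + H = {2, 5, 8, 11, 14, 17, 20, 23, 26, 29, 32}

Cosets: 0+H={0,3,6,9,12,15,18,21,24,27,30}; 1+H={1,4,7,10,13,16,19,22,25,28,31}; 2+H={2,5,8,11,14,17,20,23,26,29,32}


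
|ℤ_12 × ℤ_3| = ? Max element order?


|ℤ_12 × ℤ_3| = 12 × 3 = 36
Max element order = lcm(12,3) = 12
Cyclic? No (gcd=3)

|ℤ_12×ℤ_3| = 36, max element order = 12


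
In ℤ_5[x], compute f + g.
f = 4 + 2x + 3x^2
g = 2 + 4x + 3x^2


Add coefficients mod 5:
x^0: 4 + 2 = 1 (mod 5)
x^1: 2 + 4 = 1 (mod 5)
x^2: 3 + 3 = 1 (mod 5)
Result: 1 + x + x^2

f + g = 1 + x + x^2


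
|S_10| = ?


|S_n| = n! (number of permutations of n symbols)
|S_10| = 10! = 3628800

|S_10| = 3628800


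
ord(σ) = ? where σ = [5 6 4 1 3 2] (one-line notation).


Cycle decomposition: (1 5 3 4) (2 6)
Cycle lengths: 4, 2
Order = lcm(4, 2) = 4

ord(σ) = 4


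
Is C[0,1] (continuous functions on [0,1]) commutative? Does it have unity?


pointwise +,× is commutative with unity (constant 1); but bump functions with disjoint support multiply to 0 — zero divisors, so not an integral domain
Commutative: Yes
Integral domain: No
Has unity: Yes

C[0,1] (continuous functions on [0,1]): Commutative=Yes, Unity=Yes


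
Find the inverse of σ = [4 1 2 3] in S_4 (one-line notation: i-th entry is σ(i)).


To find σ⁻¹, swap domain and range:
σ(1) = 4 → σ⁻¹(4) = 1
σ(2) = 1 → σ⁻¹(1) = 2
σ(3) = 2 → σ⁻¹(2) = 3
σ(4) = 3 → σ⁻¹(3) = 4

σ⁻¹ = [2 3 4 1]


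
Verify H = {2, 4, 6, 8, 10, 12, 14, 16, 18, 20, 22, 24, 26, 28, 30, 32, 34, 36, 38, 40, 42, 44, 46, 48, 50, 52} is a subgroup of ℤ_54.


Subgroup test for H = {2, 4, 6, 8, 10, 12, 14, 16, 18, 20, 22, 24, 26, 28, 30, 32, 34, 36, 38, 40, 42, 44, 46, 48, 50, 52} in (ℤ_54, +):
(1) 0 ∈ H? No
(2) Closure: for all a,b ∈ H, (a+b) mod 54 ∈ H? No  [counterexample: 2 + 52 = 0 ∉ H]
(3) Inverses: for all a ∈ H, -a mod 54 ∈ H? Yes

No, H is not a subgroup of ℤ_54


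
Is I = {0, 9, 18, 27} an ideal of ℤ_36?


Check ideal conditions for I = {0, 9, 18, 27} in ℤ_36:
(1) I is an additive subgroup? Yes
(2) For r ∈ ℤ_36 and a ∈ I: r·a ∈ I? Yes

Yes, I is an ideal of ℤ_36


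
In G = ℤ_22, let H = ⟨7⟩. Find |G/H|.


|⟨7⟩| = n / gcd(7, 22) = 22 / 1 = 22
H is normal (ℤ_22 is abelian).
|G/H| = |G| / |H| = 22 / 22 = 1

|G/H| = 1


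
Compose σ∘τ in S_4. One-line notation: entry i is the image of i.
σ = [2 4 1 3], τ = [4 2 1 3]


σ∘τ: apply τ first, then σ
1 →τ 4 →σ 3
2 →τ 2 →σ 4
3 →τ 1 →σ 2
4 →τ 3 →σ 1

σ∘τ = [3 4 2 1]


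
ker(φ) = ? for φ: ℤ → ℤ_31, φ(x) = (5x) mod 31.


Kernel = preimage of identity
ker(φ) = {x ∈ ℤ : 5x ≡ 0 (mod 31)}. gcd(5,31) = 1, so 5x ≡ 0 (mod 31) ⟺ x ≡ 0 (mod 31/1 = 31). Hence ker(φ) = 31ℤ

ker(φ) = 31ℤ


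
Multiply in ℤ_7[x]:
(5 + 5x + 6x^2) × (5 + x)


Expand and collect like terms; reduce coefficients mod 7:
x^0: 5·5 = 25 ≡ 4 (mod 7)
x^1: 5·1 + 5·5 = 30 ≡ 2 (mod 7)
x^2: 5·1 + 6·5 = 35 ≡ 0 (mod 7)
x^3: 6·1 = 6 ≡ 6 (mod 7)
Result: 4 + 2x + 6x^3

f · g = 4 + 2x + 6x^3


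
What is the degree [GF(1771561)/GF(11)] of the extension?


GF(1771561) = GF(11^6), so the extension degree is 6

[GF(1771561)/GF(11)] = 6


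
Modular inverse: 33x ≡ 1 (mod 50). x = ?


Use the extended Euclidean algorithm to write 1 = 33·s + 50·t; then s mod 50 is the inverse.
Euclidean algorithm:
  33 = 0·50 + 33
  50 = 1·33 + 17
  33 = 1·17 + 16
  17 = 1·16 + 1
  16 = 16·1 + 0
gcd(33,50) = 1
Back-substitution gives: 33·(-3) + 50·(2) = 1
So 33⁻¹ ≡ -3 ≡ 47 (mod 50)
Check: 33 × 47 = 1551 ≡ 1 (mod 50) ✓

33⁻¹ ≡ 47 (mod 50)


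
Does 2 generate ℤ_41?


g generates ℤ_n iff gcd(g, n) = 1
gcd(2, 41) = 1
Since gcd = 1, 2 is a generator.

Yes, 2 generates ℤ_41


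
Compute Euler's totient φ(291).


Factor n: 291 = 3 × 97
φ(n) = n · ∏(1 - 1/p) over distinct primes p | n
φ(291) = 291 · (1 - 1/3) · (1 - 1/97) = 192

φ(291) = 192


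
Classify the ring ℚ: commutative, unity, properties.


ℚ is a field: commutative, has unity, every nonzero element is a unit (hence an integral domain)
Commutative: Yes
Integral domain: Yes
Has unity: Yes

ℚ: Commutative=Yes, Unity=Yes


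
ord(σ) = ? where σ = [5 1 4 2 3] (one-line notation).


Cycle decomposition: (1 5 3 4 2)
Cycle lengths: 5
Order = lcm(5) = 5

ord(σ) = 5


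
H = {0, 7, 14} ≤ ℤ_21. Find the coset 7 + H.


7 + H = {7 + h (mod 21) : h ∈ H}
7+0=7, 7+7=14, 7+14=0
7 + H = {0, 7, 14} = 0 + H

7 + H = {0, 7, 14}


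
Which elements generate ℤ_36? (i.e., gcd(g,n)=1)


g generates ℤ_n iff gcd(g,n) = 1
Prime factors of 36: 2, 3
Generators are g ∈ {1,...,35} not divisible by any of these primes.
Generators: {1, 5, 7, 11, 13, 17, 19, 23, 25, 29, 31, 35}
Number of generators = φ(36) = 12

Generators of ℤ_36 = {1, 5, 7, 11, 13, 17, 19, 23, 25, 29, 31, 35}


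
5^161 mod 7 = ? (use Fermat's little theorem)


Fermat's little theorem: if p is prime and gcd(a,p)=1, then a^(p-1) ≡ 1 (mod p)
p = 7 is prime, gcd(5,7) = 1
Reduce exponent: 161 mod 6 = 5
So 5^161 ≡ 5^5 (mod 7)
5^5 mod 7 = 3

5^161 ≡ 3 (mod 7)


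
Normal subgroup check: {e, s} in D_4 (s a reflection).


H = {e, s} in D_4 (s a reflection)
r·s·r⁻¹ = sr⁻² ≠ s for n ≥ 3, so {e, s} is not closed under conjugation

No, not a normal subgroup


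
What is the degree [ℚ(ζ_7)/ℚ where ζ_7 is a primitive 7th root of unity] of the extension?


[ℚ(ζ_n):ℚ] = deg Φ_n(x) = φ(n). Here φ(7) = 6

[ℚ(ζ_7)/ℚ where ζ_7 is a primitive 7th root of unity] = 6


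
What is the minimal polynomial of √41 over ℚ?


√41 satisfies x² - 41 = 0, irreducible over ℚ since 41 is squarefree

Minimal polynomial: x² - 41


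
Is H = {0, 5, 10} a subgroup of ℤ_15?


Subgroup test for H = {0, 5, 10} in (ℤ_15, +):
(1) 0 ∈ H? Yes
(2) Closure: for all a,b ∈ H, (a+b) mod 15 ∈ H? Yes
(3) Inverses: for all a ∈ H, -a mod 15 ∈ H? Yes

Yes, H is a subgroup of ℤ_15


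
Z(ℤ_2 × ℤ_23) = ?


Z(G) = {g ∈ G | gx = xg for all x ∈ G}
Direct product of abelian groups is abelian, so Z(G) = G

Z(ℤ_2 × ℤ_23) = ℤ_2 × ℤ_23


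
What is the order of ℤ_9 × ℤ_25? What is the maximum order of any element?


|ℤ_9 × ℤ_25| = 9 × 25 = 225
Max element order = lcm(9,25) = 225
Cyclic? Yes (gcd=1)

|ℤ_9×ℤ_25| = 225, max element order = 225


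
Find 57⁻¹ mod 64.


Use the extended Euclidean algorithm to write 1 = 57·s + 64·t; then s mod 64 is the inverse.
Euclidean algorithm:
  57 = 0·64 + 57
  64 = 1·57 + 7
  57 = 8·7 + 1
  7 = 7·1 + 0
gcd(57,64) = 1
Back-substitution gives: 57·(9) + 64·(-8) = 1
So 57⁻¹ ≡ 9 ≡ 9 (mod 64)
Check: 57 × 9 = 513 ≡ 1 (mod 64) ✓

57⁻¹ ≡ 9 (mod 64)


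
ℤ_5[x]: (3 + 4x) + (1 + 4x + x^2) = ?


Add coefficients mod 5:
x^0: 3 + 1 = 4 (mod 5)
x^1: 4 + 4 = 3 (mod 5)
x^2: 0 + 1 = 1 (mod 5)
Result: 4 + 3x + x^2

f + g = 4 + 3x + x^2


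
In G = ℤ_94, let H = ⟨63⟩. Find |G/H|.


|⟨63⟩| = n / gcd(63, 94) = 94 / 1 = 94
H is normal (ℤ_94 is abelian).
|G/H| = |G| / |H| = 94 / 94 = 1

|G/H| = 1


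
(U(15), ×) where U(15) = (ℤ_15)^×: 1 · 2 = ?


Operation: multiplication mod 15
1 · 2 = (a × b) mod 15 with a = 1, b = 2

1 · 2 = 2


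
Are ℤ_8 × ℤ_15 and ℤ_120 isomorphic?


Comparing ℤ_8 × ℤ_15 and ℤ_120:
gcd(8,15) = 1, so ℤ_8 × ℤ_15 ≅ ℤ_120 (CRT)

Yes, ℤ_8 × ℤ_15 ≅ ℤ_120


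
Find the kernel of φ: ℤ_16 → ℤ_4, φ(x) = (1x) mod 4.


Kernel = preimage of identity
ker(φ) = {x ∈ ℤ_16 : 1x ≡ 0 (mod 4)}. Since 4 | 16, φ is well-defined. The kernel is the cyclic subgroup ⟨4⟩ of ℤ_16 (order 4), i.e. {0, 4, 8, 12}

ker(φ) = {0, 4, 8, 12}


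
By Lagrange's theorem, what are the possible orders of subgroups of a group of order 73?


Lagrange's theorem: |H| divides |G|
|G| = 73
Divisors of 73: 1, 73

Possible subgroup orders: {1, 73}


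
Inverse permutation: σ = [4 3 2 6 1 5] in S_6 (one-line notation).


To find σ⁻¹, swap domain and range:
σ(1) = 4 → σ⁻¹(4) = 1
σ(2) = 3 → σ⁻¹(3) = 2
σ(3) = 2 → σ⁻¹(2) = 3
σ(4) = 6 → σ⁻¹(6) = 4
σ(5) = 1 → σ⁻¹(1) = 5
σ(6) = 5 → σ⁻¹(5) = 6

σ⁻¹ = [5 3 2 1 6 4]


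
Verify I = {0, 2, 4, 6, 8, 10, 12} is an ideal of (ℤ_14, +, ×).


Check ideal conditions for I = {0, 2, 4, 6, 8, 10, 12} in ℤ_14:
(1) I is an additive subgroup? Yes
(2) For r ∈ ℤ_14 and a ∈ I: r·a ∈ I? Yes

Yes, I is an ideal of ℤ_14


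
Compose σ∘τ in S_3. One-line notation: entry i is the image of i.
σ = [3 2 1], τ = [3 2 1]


σ∘τ: apply τ first, then σ
1 →τ 3 →σ 1
2 →τ 2 →σ 2
3 →τ 1 →σ 3

σ∘τ = [1 2 3]


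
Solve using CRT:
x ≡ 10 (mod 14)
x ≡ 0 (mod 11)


m₁ = 14, m₂ = 11, gcd = 1, so CRT applies. M = m₁·m₂ = 154
Let M₁ = M/m₁ = 11, M₂ = M/m₂ = 14
Find y₁ ≡ M₁⁻¹ (mod m₁): 11⁻¹ ≡ 9 (mod 14)
Find y₂ ≡ M₂⁻¹ (mod m₂): 14⁻¹ ≡ 4 (mod 11)
x = a₁·M₁·y₁ + a₂·M₂·y₂ = 10·11·9 + 0·14·4 = 990
Reduce mod 154: x ≡ 66
Check: 66 mod 14 = 10 ✓, 66 mod 11 = 0 ✓

x ≡ 66 (mod 154)


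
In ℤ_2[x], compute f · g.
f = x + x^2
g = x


Expand and collect like terms; reduce coefficients mod 2:
x^0: 0·0 = 0 ≡ 0 (mod 2)
x^1: 0·1 + 1·0 = 0 ≡ 0 (mod 2)
x^2: 1·1 + 1·0 = 1 ≡ 1 (mod 2)
x^3: 1·1 = 1 ≡ 1 (mod 2)
Result: x^2 + x^3

f · g = x^2 + x^3


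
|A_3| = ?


|A_n| = n!/2 (even permutations)
|A_3| = 3!/2 = 6/2 = 3

|A_3| = 3


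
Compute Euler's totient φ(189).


Factor n: 189 = 3^3 × 7
φ(n) = n · ∏(1 - 1/p) over distinct primes p | n
φ(189) = 189 · (1 - 1/3) · (1 - 1/7) = 108

φ(189) = 108


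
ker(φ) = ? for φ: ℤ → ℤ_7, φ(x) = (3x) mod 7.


Kernel = preimage of identity
ker(φ) = {x ∈ ℤ : 3x ≡ 0 (mod 7)}. gcd(3,7) = 1, so 3x ≡ 0 (mod 7) ⟺ x ≡ 0 (mod 7/1 = 7). Hence ker(φ) = 7ℤ

ker(φ) = 7ℤ


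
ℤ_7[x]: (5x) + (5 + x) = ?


Add coefficients mod 7:
x^0: 0 + 5 = 5 (mod 7)
x^1: 5 + 1 = 6 (mod 7)
Result: 5 + 6x

f + g = 5 + 6x


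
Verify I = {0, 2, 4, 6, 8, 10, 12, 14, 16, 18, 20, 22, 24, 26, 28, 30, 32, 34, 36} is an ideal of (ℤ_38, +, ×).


Check ideal conditions for I = {0, 2, 4, 6, 8, 10, 12, 14, 16, 18, 20, 22, 24, 26, 28, 30, 32, 34, 36} in ℤ_38:
(1) I is an additive subgroup? Yes
(2) For r ∈ ℤ_38 and a ∈ I: r·a ∈ I? Yes

Yes, I is an ideal of ℤ_38


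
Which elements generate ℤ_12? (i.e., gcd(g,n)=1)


g generates ℤ_n iff gcd(g,n) = 1
Checking each g ∈ {1,...,11}:
gcd(1,12) = 1
gcd(2,12) = 2
gcd(3,12) = 3
gcd(4,12) = 4
gcd(5,12) = 1
gcd(6,12) = 6
gcd(7,12) = 1
gcd(8,12) = 4
gcd(9,12) = 3
gcd(10,12) = 2
gcd(11,12) = 1
Generators: {1, 5, 7, 11}
Number of generators = φ(12) = 4

Generators of ℤ_12 = {1, 5, 7, 11}


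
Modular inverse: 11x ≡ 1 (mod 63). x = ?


Use the extended Euclidean algorithm to write 1 = 11·s + 63·t; then s mod 63 is the inverse.
Euclidean algorithm:
  11 = 0·63 + 11
  63 = 5·11 + 8
  11 = 1·8 + 3
  8 = 2·3 + 2
  3 = 1·2 + 1
  2 = 2·1 + 0
gcd(11,63) = 1
Back-substitution gives: 11·(23) + 63·(-4) = 1
So 11⁻¹ ≡ 23 ≡ 23 (mod 63)
Check: 11 × 23 = 253 ≡ 1 (mod 63) ✓

11⁻¹ ≡ 23 (mod 63)


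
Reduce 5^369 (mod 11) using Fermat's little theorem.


Fermat's little theorem: if p is prime and gcd(a,p)=1, then a^(p-1) ≡ 1 (mod p)
p = 11 is prime, gcd(5,11) = 1
Reduce exponent: 369 mod 10 = 9
So 5^369 ≡ 5^9 (mod 11)
5^9 mod 11 = 9

5^369 ≡ 9 (mod 11)


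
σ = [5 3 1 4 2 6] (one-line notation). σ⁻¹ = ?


To find σ⁻¹, swap domain and range:
σ(1) = 5 → σ⁻¹(5) = 1
σ(2) = 3 → σ⁻¹(3) = 2
σ(3) = 1 → σ⁻¹(1) = 3
σ(4) = 4 → σ⁻¹(4) = 4
σ(5) = 2 → σ⁻¹(2) = 5
σ(6) = 6 → σ⁻¹(6) = 6

σ⁻¹ = [3 5 2 4 1 6]


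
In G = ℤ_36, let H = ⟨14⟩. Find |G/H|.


|⟨14⟩| = n / gcd(14, 36) = 36 / 2 = 18
H is normal (ℤ_36 is abelian).
|G/H| = |G| / |H| = 36 / 18 = 2

|G/H| = 2


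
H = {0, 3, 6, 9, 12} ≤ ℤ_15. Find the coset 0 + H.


0 + H = {0 + h (mod 15) : h ∈ H}
0+0=0, 0+3=3, 0+6=6, 0+9=9, 0+12=12

0 + H = {0, 3, 6, 9, 12}


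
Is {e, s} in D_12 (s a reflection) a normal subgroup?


H = {e, s} in D_12 (s a reflection)
r·s·r⁻¹ = sr⁻² ≠ s for n ≥ 3, so {e, s} is not closed under conjugation

No, not a normal subgroup


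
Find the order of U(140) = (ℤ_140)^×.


U(n) is the group of units mod n; |U(n)| = φ(n)
|U(140)| = φ(140) = 48

|U(140) = (ℤ_140)^×| = 48


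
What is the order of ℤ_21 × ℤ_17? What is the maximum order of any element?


|ℤ_21 × ℤ_17| = 21 × 17 = 357
Max element order = lcm(21,17) = 357
Cyclic? Yes (gcd=1)

|ℤ_21×ℤ_17| = 357, max element order = 357


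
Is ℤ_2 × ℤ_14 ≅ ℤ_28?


Comparing ℤ_2 × ℤ_14 and ℤ_28:
gcd(2,14) = 2 ≠ 1. Max element order in ℤ_2×ℤ_14 is lcm(2,14) = 14 < 28, so it has no element of order 28

No, ℤ_2 × ℤ_14 ≇ ℤ_28


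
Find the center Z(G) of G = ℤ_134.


Z(G) = {g ∈ G | gx = xg for all x ∈ G}
ℤ_134 is abelian, so Z(G) = G

Z(ℤ_134) = ℤ_134


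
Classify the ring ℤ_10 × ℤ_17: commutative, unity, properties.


Direct product ring; commutative with unity (1,1); but (1,0)·(0,1) = (0,0) gives zero divisors, so not an integral domain
Commutative: Yes
Integral domain: No
Has unity: Yes

ℤ_10 × ℤ_17: Commutative=Yes, Unity=Yes


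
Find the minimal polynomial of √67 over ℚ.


√67 satisfies x² - 67 = 0, irreducible over ℚ since 67 is squarefree

Minimal polynomial: x² - 67


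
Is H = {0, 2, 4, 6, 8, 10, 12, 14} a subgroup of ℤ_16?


Subgroup test for H = {0, 2, 4, 6, 8, 10, 12, 14} in (ℤ_16, +):
(1) 0 ∈ H? Yes
(2) Closure: for all a,b ∈ H, (a+b) mod 16 ∈ H? Yes
(3) Inverses: for all a ∈ H, -a mod 16 ∈ H? Yes

Yes, H is a subgroup of ℤ_16


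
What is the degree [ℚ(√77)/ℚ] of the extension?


√77 has minimal polynomial x² - 77 (irreducible over ℚ since 77 is squarefree)

[ℚ(√77)/ℚ] = 2


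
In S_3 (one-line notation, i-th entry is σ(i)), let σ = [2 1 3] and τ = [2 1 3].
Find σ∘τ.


σ∘τ: apply τ first, then σ
1 →τ 2 →σ 1
2 →τ 1 →σ 2
3 →τ 3 →σ 3

σ∘τ = [1 2 3]


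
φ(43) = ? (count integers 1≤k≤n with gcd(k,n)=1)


Factor n: 43 = 43
φ(n) = n · ∏(1 - 1/p) over distinct primes p | n
φ(43) = 43 · (1 - 1/43) = 42

φ(43) = 42


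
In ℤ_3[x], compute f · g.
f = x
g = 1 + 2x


Expand and collect like terms; reduce coefficients mod 3:
x^0: 0·1 = 0 ≡ 0 (mod 3)
x^1: 0·2 + 1·1 = 1 ≡ 1 (mod 3)
x^2: 1·2 = 2 ≡ 2 (mod 3)
Result: x + 2x^2

f · g = x + 2x^2


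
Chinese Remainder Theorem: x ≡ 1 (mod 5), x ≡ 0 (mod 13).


m₁ = 5, m₂ = 13, gcd = 1, so CRT applies. M = m₁·m₂ = 65
Let M₁ = M/m₁ = 13, M₂ = M/m₂ = 5
Find y₁ ≡ M₁⁻¹ (mod m₁): 13⁻¹ ≡ 2 (mod 5)
Find y₂ ≡ M₂⁻¹ (mod m₂): 5⁻¹ ≡ 8 (mod 13)
x = a₁·M₁·y₁ + a₂·M₂·y₂ = 1·13·2 + 0·5·8 = 26
Reduce mod 65: x ≡ 26
Check: 26 mod 5 = 1 ✓, 26 mod 13 = 0 ✓

x ≡ 26 (mod 65)


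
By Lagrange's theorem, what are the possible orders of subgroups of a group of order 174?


Lagrange's theorem: |H| divides |G|
|G| = 174
Divisors of 174: 1, 2, 3, 6, 29, 58, 87, 174

Possible subgroup orders: {1, 2, 3, 6, 29, 58, 87, 174}


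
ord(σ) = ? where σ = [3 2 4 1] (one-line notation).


Cycle decomposition: (1 3 4)
Cycle lengths: 3
Order = lcm(3) = 3

ord(σ) = 3


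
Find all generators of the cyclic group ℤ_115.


g generates ℤ_n iff gcd(g,n) = 1
Prime factors of 115: 5, 23
Generators are g ∈ {1,...,114} not divisible by any of these primes.
Generators: {1, 2, 3, 4, 6, 7, 8, 9, 11, 12, 13, 14, 16, 17, 18, 19, 21, 22, 24, 26, 27, 28, 29, 31, 32, 33, 34, 36, 37, 38, 39, 41, 42, 43, 44, 47, 48, 49, 51, 52, 53, 54, 56, 57, 58, 59, 61, 62, 63, 64, 66, 67, 68, 71, 72, 73, 74, 76, 77, 78, 79, 81, 82, 83, 84, 86, 87, 88, 89, 91, 93, 94, 96, 97, 98, 99, 101, 102, 103, 104, 106, 107, 108, 109, 111, 112, 113, 114}
Number of generators = φ(115) = 88

Generators of ℤ_115 = {1, 2, 3, 4, 6, 7, 8, 9, 11, 12, 13, 14, 16, 17, 18, 19, 21, 22, 24, 26, 27, 28, 29, 31, 32, 33, 34, 36, 37, 38, 39, 41, 42, 43, 44, 47, 48, 49, 51, 52, 53, 54, 56, 57, 58, 59, 61, 62, 63, 64, 66, 67, 68, 71, 72, 73, 74, 76, 77, 78, 79, 81, 82, 83, 84, 86, 87, 88, 89, 91, 93, 94, 96, 97, 98, 99, 101, 102, 103, 104, 106, 107, 108, 109, 111, 112, 113, 114}


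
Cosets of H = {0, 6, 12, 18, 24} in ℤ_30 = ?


H = {0, 6, 12, 18, 24}, |H| = 5
Number of cosets = |G|/|H| = 30/5 = 6
0 + H = {0, 6, 12, 18, 24}
1 + H = {1, 7, 13, 19, 25}
2 + H = {2, 8, 14, 20, 26}
3 + H = {3, 9, 15, 21, 27}
4 + H = {4, 10, 16, 22, 28}
5 + H = {5, 11, 17, 23, 29}

Cosets: 0+H={0,6,12,18,24}; 1+H={1,7,13,19,25}; 2+H={2,8,14,20,26}; 3+H={3,9,15,21,27}; 4+H={4,10,16,22,28}; 5+H={5,11,17,23,29}


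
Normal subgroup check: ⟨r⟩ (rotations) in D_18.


H = ⟨r⟩ (rotations) in D_18
The rotation subgroup ⟨r⟩ has index 2 in D_18, so it is normal

Yes, normal subgroup


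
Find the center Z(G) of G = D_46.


Z(G) = {g ∈ G | gx = xg for all x ∈ G}
For even n, Z(D_n) = {e, r^(n/2)}: the 180° rotation r^23 commutes with every reflection and rotation

Z(D_46) = {e, r^23}


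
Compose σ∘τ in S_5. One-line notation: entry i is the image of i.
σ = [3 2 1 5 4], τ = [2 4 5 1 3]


σ∘τ: apply τ first, then σ
1 →τ 2 →σ 2
2 →τ 4 →σ 5
3 →τ 5 →σ 4
4 →τ 1 →σ 3
5 →τ 3 →σ 1

σ∘τ = [2 5 4 3 1]


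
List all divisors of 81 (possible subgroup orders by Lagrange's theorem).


Lagrange's theorem: |H| divides |G|
|G| = 81
Divisors of 81: 1, 3, 9, 27, 81

Possible subgroup orders: {1, 3, 9, 27, 81}


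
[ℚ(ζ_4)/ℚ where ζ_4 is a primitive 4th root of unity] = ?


[ℚ(ζ_n):ℚ] = deg Φ_n(x) = φ(n). Here φ(4) = 2

[ℚ(ζ_4)/ℚ where ζ_4 is a primitive 4th root of unity] = 2


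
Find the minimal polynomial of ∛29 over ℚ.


∛29 satisfies x³ - 29 = 0, irreducible over ℚ (no rational root; 29 is not a perfect cube)

Minimal polynomial: x³ - 29


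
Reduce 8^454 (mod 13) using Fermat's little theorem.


Fermat's little theorem: if p is prime and gcd(a,p)=1, then a^(p-1) ≡ 1 (mod p)
p = 13 is prime, gcd(8,13) = 1
Reduce exponent: 454 mod 12 = 10
So 8^454 ≡ 8^10 (mod 13)
8^10 mod 13 = 12

8^454 ≡ 12 (mod 13)


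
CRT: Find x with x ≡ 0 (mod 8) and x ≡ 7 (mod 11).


m₁ = 8, m₂ = 11, gcd = 1, so CRT applies. M = m₁·m₂ = 88
Let M₁ = M/m₁ = 11, M₂ = M/m₂ = 8
Find y₁ ≡ M₁⁻¹ (mod m₁): 11⁻¹ ≡ 3 (mod 8)
Find y₂ ≡ M₂⁻¹ (mod m₂): 8⁻¹ ≡ 7 (mod 11)
x = a₁·M₁·y₁ + a₂·M₂·y₂ = 0·11·3 + 7·8·7 = 392
Reduce mod 88: x ≡ 40
Check: 40 mod 8 = 0 ✓, 40 mod 11 = 7 ✓

x ≡ 40 (mod 88)
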